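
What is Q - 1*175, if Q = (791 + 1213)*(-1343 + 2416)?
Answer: 2150117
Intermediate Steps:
Q = 2150292 (Q = 2004*1073 = 2150292)
Q - 1*175 = 2150292 - 1*175 = 2150292 - 175 = 2150117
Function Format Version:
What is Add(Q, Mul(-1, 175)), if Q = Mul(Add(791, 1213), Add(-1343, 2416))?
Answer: 2150117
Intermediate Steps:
Q = 2150292 (Q = Mul(2004, 1073) = 2150292)
Add(Q, Mul(-1, 175)) = Add(2150292, Mul(-1, 175)) = Add(2150292, -175) = 2150117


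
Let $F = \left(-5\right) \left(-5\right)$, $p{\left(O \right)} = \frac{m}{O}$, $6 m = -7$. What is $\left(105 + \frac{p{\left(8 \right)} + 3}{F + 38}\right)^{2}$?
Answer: $\frac{100905969649}{9144576} \approx 11035.0$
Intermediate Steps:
$m = - \frac{7}{6}$ ($m = \frac{1}{6} \left(-7\right) = - \frac{7}{6} \approx -1.1667$)
$p{\left(O \right)} = - \frac{7}{6 O}$
$F = 25$
$\left(105 + \frac{p{\left(8 \right)} + 3}{F + 38}\right)^{2} = \left(105 + \frac{- \frac{7}{6 \cdot 8} + 3}{25 + 38}\right)^{2} = \left(105 + \frac{\left(- \frac{7}{6}\right) \frac{1}{8} + 3}{63}\right)^{2} = \left(105 + \left(- \frac{7}{48} + 3\right) \frac{1}{63}\right)^{2} = \left(105 + \frac{137}{48} \cdot \frac{1}{63}\right)^{2} = \left(105 + \frac{137}{3024}\right)^{2} = \left(\frac{317657}{3024}\right)^{2} = \frac{100905969649}{9144576}$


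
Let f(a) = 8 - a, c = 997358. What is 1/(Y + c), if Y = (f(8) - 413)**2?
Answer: 1/1167927 ≈ 8.5622e-7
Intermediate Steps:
Y = 170569 (Y = ((8 - 1*8) - 413)**2 = ((8 - 8) - 413)**2 = (0 - 413)**2 = (-413)**2 = 170569)
1/(Y + c) = 1/(170569 + 997358) = 1/1167927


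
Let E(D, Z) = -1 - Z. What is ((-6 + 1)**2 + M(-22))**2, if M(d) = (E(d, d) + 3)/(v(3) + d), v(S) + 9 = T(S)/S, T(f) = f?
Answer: 14641/25 ≈ 585.64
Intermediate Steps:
v(S) = -8 (v(S) = -9 + S/S = -9 + 1 = -8)
M(d) = (2 - d)/(-8 + d) (M(d) = ((-1 - d) + 3)/(-8 + d) = (2 - d)/(-8 + d))
((-6 + 1)**2 + M(-22))**2 = ((-6 + 1)**2 + (2 - 1*(-22))/(-8 - 22))**2 = ((-5)**2 + (2 + 22)/(-30))**2 = (25 - 1/30*24)**2 = (25 - 4/5)**2 = (121/5)**2 = 14641/25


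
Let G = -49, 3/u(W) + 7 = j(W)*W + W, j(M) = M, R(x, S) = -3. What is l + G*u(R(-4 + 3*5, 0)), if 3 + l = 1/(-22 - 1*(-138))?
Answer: 16705/116 ≈ 144.01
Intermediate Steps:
u(W) = 3/(-7 + W + W²) (u(W) = 3/(-7 + (W*W + W)) = 3/(-7 + (W² + W)) = 3/(-7 + (W + W²)) = 3/(-7 + W + W²))
l = -347/116 (l = -3 + 1/(-22 - 1*(-138)) = -3 + 1/(-22 + 138) = -3 + 1/116 = -347/116 ≈ -2.9914)
l + G*u(R(-4 + 3*5, 0)) = -347/116 - 147/(-7 - 3 + (-3)²) = -347/116 - 147/(-7 - 3 + 9) = -347/116 - 147/(-1) = -347/116 - 147*(-1) = -347/116 - 49*(-3) = -347/116 + 147 = 16705/116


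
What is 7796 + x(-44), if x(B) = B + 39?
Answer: 7791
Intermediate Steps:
x(B) = 39 + B
7796 + x(-44) = 7796 + (39 - 44) = 7796 - 5 = 7791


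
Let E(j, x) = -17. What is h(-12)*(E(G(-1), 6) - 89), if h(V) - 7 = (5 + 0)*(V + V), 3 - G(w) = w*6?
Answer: 11978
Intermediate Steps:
G(w) = 3 - 6*w (G(w) = 3 - w*6 = 3 - 6*w)
h(V) = 7 + 10*V (h(V) = 7 + (5 + 0)*(V + V) = 7 + 5*(2*V) = 7 + 10*V)
h(-12)*(E(G(-1), 6) - 89) = (7 + 10*(-12))*(-17 - 89) = (7 - 120)*(-106) = -113*(-106) = 11978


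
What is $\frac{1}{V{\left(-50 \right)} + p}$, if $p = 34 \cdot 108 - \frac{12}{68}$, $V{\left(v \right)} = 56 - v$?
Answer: $\frac{17}{64223} \approx 0.0002647$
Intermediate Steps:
$p = \frac{62421}{17}$ ($p = 3672 - \frac{3}{17} = \frac{62421}{17} \approx 3671.8$)
$\frac{1}{V{\left(-50 \right)} + p} = \frac{1}{\left(56 - -50\right) + \frac{62421}{17}} = \frac{1}{\left(56 + 50\right) + \frac{62421}{17}} = \frac{1}{106 + \frac{62421}{17}} = \frac{1}{\frac{64223}{17}} = \frac{17}{64223}$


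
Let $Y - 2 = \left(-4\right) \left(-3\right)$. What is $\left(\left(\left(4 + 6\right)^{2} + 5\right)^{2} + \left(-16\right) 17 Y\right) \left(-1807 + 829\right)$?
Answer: $-7058226$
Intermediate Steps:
$Y = 14$ ($Y = 2 - -12 = 2 + 12 = 14$)
$\left(\left(\left(4 + 6\right)^{2} + 5\right)^{2} + \left(-16\right) 17 Y\right) \left(-1807 + 829\right) = \left(\left(\left(4 + 6\right)^{2} + 5\right)^{2} + \left(-16\right) 17 \cdot 14\right) \left(-1807 + 829\right) = \left(\left(10^{2} + 5\right)^{2} - 3808\right) \left(-978\right) = \left(\left(100 + 5\right)^{2} - 3808\right) \left(-978\right) = \left(105^{2} - 3808\right) \left(-978\right) = \left(11025 - 3808\right) \left(-978\right) = 7217 \left(-978\right) = -7058226$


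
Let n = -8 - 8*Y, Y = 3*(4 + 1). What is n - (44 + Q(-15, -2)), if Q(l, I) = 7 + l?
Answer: -164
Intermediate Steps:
Y = 15 (Y = 3*5 = 15)
n = -128 (n = -8 - 8*15 = -8 - 120 = -128)
n - (44 + Q(-15, -2)) = -128 - (44 + (7 - 15)) = -128 - (44 - 8) = -128 - 1*36 = -128 - 36 = -164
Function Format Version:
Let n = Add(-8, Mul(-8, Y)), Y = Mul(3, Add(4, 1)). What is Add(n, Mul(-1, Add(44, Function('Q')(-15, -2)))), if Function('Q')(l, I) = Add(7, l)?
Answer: -164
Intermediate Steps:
Y = 15 (Y = Mul(3, 5) = 15)
n = -128 (n = Add(-8, Mul(-8, 15)) = Add(-8, -120) = -128)
Add(n, Mul(-1, Add(44, Function('Q')(-15, -2)))) = Add(-128, Mul(-1, Add(44, Add(7, -15)))) = Add(-128, Mul(-1, Add(44, -8))) = Add(-128, Mul(-1, 36)) = Add(-128, -36) = -164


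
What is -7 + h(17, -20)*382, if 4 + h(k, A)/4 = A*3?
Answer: -97799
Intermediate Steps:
h(k, A) = -16 + 12*A (h(k, A) = -16 + 4*(A*3) = -16 + 4*(3*A) = -16 + 12*A)
-7 + h(17, -20)*382 = -7 + (-16 + 12*(-20))*382 = -7 + (-16 - 240)*382 = -7 - 256*382 = -7 - 97792 = -97799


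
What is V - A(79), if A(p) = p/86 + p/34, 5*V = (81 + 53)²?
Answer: 13113986/3655 ≈ 3588.0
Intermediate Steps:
V = 17956/5 (V = (81 + 53)²/5 = (⅕)*134² = (⅕)*17956 = 17956/5 ≈ 3591.2)
A(p) = 30*p/731 (A(p) = p*(1/86) + p*(1/34) = p/86 + p/34 = 30*p/731)
V - A(79) = 17956/5 - 30*79/731 = 17956/5 - 1*2370/731 = 17956/5 - 2370/731 = 13113986/3655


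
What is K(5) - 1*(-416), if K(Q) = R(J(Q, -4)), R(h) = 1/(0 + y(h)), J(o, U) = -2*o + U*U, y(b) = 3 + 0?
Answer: 1249/3 ≈ 416.33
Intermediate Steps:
y(b) = 3
J(o, U) = U² - 2*o (J(o, U) = -2*o + U² = U² - 2*o)
R(h) = ⅓ (R(h) = 1/(0 + 3) = 1/3 = ⅓)
K(Q) = ⅓
K(5) - 1*(-416) = ⅓ - 1*(-416) = ⅓ + 416 = 1249/3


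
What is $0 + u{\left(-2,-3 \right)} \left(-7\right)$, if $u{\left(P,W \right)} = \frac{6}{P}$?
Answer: $21$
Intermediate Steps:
$0 + u{\left(-2,-3 \right)} \left(-7\right) = 0 + \frac{6}{-2} \left(-7\right) = 0 + 6 \left(- \frac{1}{2}\right) \left(-7\right) = 0 - -21 = 0 + 21 = 21$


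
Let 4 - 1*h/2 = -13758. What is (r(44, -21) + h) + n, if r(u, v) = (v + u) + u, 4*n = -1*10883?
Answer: 99481/4 ≈ 24870.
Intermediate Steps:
h = 27524 (h = 8 - 2*(-13758) = 8 + 27516 = 27524)
n = -10883/4 (n = (-1*10883)/4 = (¼)*(-10883) = -10883/4 ≈ -2720.8)
r(u, v) = v + 2*u (r(u, v) = (u + v) + u = v + 2*u)
(r(44, -21) + h) + n = ((-21 + 2*44) + 27524) - 10883/4 = ((-21 + 88) + 27524) - 10883/4 = (67 + 27524) - 10883/4 = 27591 - 10883/4 = 99481/4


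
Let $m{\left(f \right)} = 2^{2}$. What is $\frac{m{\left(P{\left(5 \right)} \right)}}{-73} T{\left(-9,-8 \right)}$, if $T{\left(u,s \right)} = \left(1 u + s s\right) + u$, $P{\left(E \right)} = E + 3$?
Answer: $- \frac{184}{73} \approx -2.5205$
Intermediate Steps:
$P{\left(E \right)} = 3 + E$
$m{\left(f \right)} = 4$
$T{\left(u,s \right)} = s^{2} + 2 u$ ($T{\left(u,s \right)} = \left(u + s^{2}\right) + u = s^{2} + 2 u$)
$\frac{m{\left(P{\left(5 \right)} \right)}}{-73} T{\left(-9,-8 \right)} = \frac{4}{-73} \left(\left(-8\right)^{2} + 2 \left(-9\right)\right) = 4 \left(- \frac{1}{73}\right) \left(64 - 18\right) = \left(- \frac{4}{73}\right) 46 = - \frac{184}{73}$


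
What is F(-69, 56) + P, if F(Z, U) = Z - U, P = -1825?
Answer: -1950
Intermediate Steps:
F(-69, 56) + P = (-69 - 1*56) - 1825 = (-69 - 56) - 1825 = -125 - 1825 = -1950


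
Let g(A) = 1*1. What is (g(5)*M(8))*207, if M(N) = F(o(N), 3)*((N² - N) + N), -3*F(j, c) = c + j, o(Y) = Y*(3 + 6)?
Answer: -331200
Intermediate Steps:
g(A) = 1
o(Y) = 9*Y (o(Y) = Y*9 = 9*Y)
F(j, c) = -c/3 - j/3 (F(j, c) = -(c + j)/3 = -c/3 - j/3)
M(N) = N²*(-1 - 3*N) (M(N) = (-⅓*3 - 3*N)*((N² - N) + N) = (-1 - 3*N)*N² = N²*(-1 - 3*N))
(g(5)*M(8))*207 = (1*(8²*(-1 - 3*8)))*207 = (1*(64*(-1 - 24)))*207 = (1*(64*(-25)))*207 = (1*(-1600))*207 = -1600*207 = -331200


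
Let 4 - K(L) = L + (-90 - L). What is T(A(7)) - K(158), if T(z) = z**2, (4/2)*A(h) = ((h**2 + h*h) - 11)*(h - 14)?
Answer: 370505/4 ≈ 92626.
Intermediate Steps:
A(h) = (-14 + h)*(-11 + 2*h**2)/2 (A(h) = (((h**2 + h*h) - 11)*(h - 14))/2 = (((h**2 + h**2) - 11)*(-14 + h))/2 = ((2*h**2 - 11)*(-14 + h))/2 = ((-11 + 2*h**2)*(-14 + h))/2 = ((-14 + h)*(-11 + 2*h**2))/2 = (-14 + h)*(-11 + 2*h**2)/2)
K(L) = 94 (K(L) = 4 - (L + (-90 - L)) = 4 - 1*(-90) = 4 + 90 = 94)
T(A(7)) - K(158) = (77 + 7**3 - 14*7**2 - 11/2*7)**2 - 1*94 = (77 + 343 - 14*49 - 77/2)**2 - 94 = (77 + 343 - 686 - 77/2)**2 - 94 = (-609/2)**2 - 94 = 370881/4 - 94 = 370505/4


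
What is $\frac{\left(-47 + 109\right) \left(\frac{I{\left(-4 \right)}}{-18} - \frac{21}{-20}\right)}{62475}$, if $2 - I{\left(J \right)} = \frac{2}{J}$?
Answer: $\frac{2542}{2811375} \approx 0.00090418$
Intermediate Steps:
$I{\left(J \right)} = 2 - \frac{2}{J}$
$\frac{\left(-47 + 109\right) \left(\frac{I{\left(-4 \right)}}{-18} - \frac{21}{-20}\right)}{62475} = \frac{\left(-47 + 109\right) \left(\frac{2 - \frac{2}{-4}}{-18} - \frac{21}{-20}\right)}{62475} = 62 \left(\left(2 - - \frac{1}{2}\right) \left(- \frac{1}{18}\right) - - \frac{21}{20}\right) \frac{1}{62475} = 62 \left(\left(2 + \frac{1}{2}\right) \left(- \frac{1}{18}\right) + \frac{21}{20}\right) \frac{1}{62475} = 62 \left(\frac{5}{2} \left(- \frac{1}{18}\right) + \frac{21}{20}\right) \frac{1}{62475} = 62 \left(- \frac{5}{36} + \frac{21}{20}\right) \frac{1}{62475} = 62 \cdot \frac{41}{45} \cdot \frac{1}{62475} = \frac{2542}{45} \cdot \frac{1}{62475} = \frac{2542}{2811375}$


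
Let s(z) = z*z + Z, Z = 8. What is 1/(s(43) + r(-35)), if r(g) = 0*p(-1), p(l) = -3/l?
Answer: 1/1857 ≈ 0.00053850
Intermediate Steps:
s(z) = 8 + z² (s(z) = z*z + 8 = z² + 8 = 8 + z²)
r(g) = 0 (r(g) = 0*(-3/(-1)) = 0*(-3*(-1)) = 0*3 = 0)
1/(s(43) + r(-35)) = 1/((8 + 43²) + 0) = 1/((8 + 1849) + 0) = 1/(1857 + 0) = 1/1857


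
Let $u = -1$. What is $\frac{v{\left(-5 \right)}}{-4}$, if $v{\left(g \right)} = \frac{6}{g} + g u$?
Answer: $- \frac{19}{20} \approx -0.95$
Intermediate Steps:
$v{\left(g \right)} = - g + \frac{6}{g}$ ($v{\left(g \right)} = \frac{6}{g} + g \left(-1\right) = \frac{6}{g} - g = - g + \frac{6}{g}$)
$\frac{v{\left(-5 \right)}}{-4} = \frac{\left(-1\right) \left(-5\right) + \frac{6}{-5}}{-4} = - \frac{5 + 6 \left(- \frac{1}{5}\right)}{4} = - \frac{5 - \frac{6}{5}}{4} = \left(- \frac{1}{4}\right) \frac{19}{5} = - \frac{19}{20}$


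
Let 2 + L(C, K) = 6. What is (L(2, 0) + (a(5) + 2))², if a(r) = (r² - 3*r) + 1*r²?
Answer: 1681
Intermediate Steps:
a(r) = -3*r + 2*r² (a(r) = (r² - 3*r) + r² = -3*r + 2*r²)
L(C, K) = 4 (L(C, K) = -2 + 6 = 4)
(L(2, 0) + (a(5) + 2))² = (4 + (5*(-3 + 2*5) + 2))² = (4 + (5*(-3 + 10) + 2))² = (4 + (5*7 + 2))² = (4 + (35 + 2))² = (4 + 37)² = 41² = 1681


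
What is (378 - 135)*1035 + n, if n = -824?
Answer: 250681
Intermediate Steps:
(378 - 135)*1035 + n = (378 - 135)*1035 - 824 = 243*1035 - 824 = 251505 - 824 = 250681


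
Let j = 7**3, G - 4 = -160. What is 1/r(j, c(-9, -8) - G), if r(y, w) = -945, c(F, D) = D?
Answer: -1/945 ≈ -0.0010582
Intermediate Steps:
G = -156 (G = 4 - 160 = -156)
j = 343
1/r(j, c(-9, -8) - G) = 1/(-945) = -1/945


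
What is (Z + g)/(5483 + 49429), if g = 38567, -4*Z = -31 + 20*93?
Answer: 50813/73216 ≈ 0.69401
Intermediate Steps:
Z = -1829/4 (Z = -(-31 + 20*93)/4 = -(-31 + 1860)/4 = -1/4*1829 = -1829/4 ≈ -457.25)
(Z + g)/(5483 + 49429) = (-1829/4 + 38567)/(5483 + 49429) = (152439/4)/54912 = (152439/4)*(1/54912) = 50813/73216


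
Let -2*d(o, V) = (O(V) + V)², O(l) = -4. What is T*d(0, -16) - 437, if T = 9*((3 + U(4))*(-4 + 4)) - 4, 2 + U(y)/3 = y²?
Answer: 363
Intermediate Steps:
U(y) = -6 + 3*y²
d(o, V) = -(-4 + V)²/2
T = -4 (T = 9*((3 + (-6 + 3*4²))*(-4 + 4)) - 4 = 9*((3 + (-6 + 3*16))*0) - 4 = 9*((3 + (-6 + 48))*0) - 4 = 9*((3 + 42)*0) - 4 = 9*(45*0) - 4 = 9*0 - 4 = 0 - 4 = -4)
T*d(0, -16) - 437 = -(-2)*(-4 - 16)² - 437 = -(-2)*(-20)² - 437 = -(-2)*400 - 437 = -4*(-200) - 437 = 800 - 437 = 363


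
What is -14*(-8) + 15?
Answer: 127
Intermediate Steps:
-14*(-8) + 15 = 112 + 15 = 127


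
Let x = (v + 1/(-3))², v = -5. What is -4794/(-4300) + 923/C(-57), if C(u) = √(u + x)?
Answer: 2397/2150 - 2769*I*√257/257 ≈ 1.1149 - 172.73*I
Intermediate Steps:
x = 256/9 (x = (-5 + 1/(-3))² = (-5 + 1*(-⅓))² = (-5 - ⅓)² = (-16/3)² = 256/9 ≈ 28.444)
C(u) = √(256/9 + u) (C(u) = √(u + 256/9) = √(256/9 + u))
-4794/(-4300) + 923/C(-57) = -4794/(-4300) + 923/((√(256 + 9*(-57))/3)) = -4794*(-1/4300) + 923/((√(256 - 513)/3)) = 2397/2150 + 923/((√(-257)/3)) = 2397/2150 + 923/(((I*√257)/3)) = 2397/2150 + 923/((I*√257/3)) = 2397/2150 + 923*(-3*I*√257/257) = 2397/2150 - 2769*I*√257/257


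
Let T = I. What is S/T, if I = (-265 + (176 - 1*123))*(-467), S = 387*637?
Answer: 246519/99004 ≈ 2.4900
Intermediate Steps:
S = 246519
I = 99004 (I = (-265 + (176 - 123))*(-467) = (-265 + 53)*(-467) = -212*(-467) = 99004)
T = 99004
S/T = 246519/99004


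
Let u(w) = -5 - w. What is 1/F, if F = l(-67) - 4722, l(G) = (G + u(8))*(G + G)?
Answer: 1/5998 ≈ 0.00016672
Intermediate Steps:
l(G) = 2*G*(-13 + G) (l(G) = (G + (-5 - 1*8))*(G + G) = (G + (-5 - 8))*(2*G) = (G - 13)*(2*G) = (-13 + G)*(2*G) = 2*G*(-13 + G))
F = 5998 (F = 2*(-67)*(-13 - 67) - 4722 = 2*(-67)*(-80) - 4722 = 10720 - 4722 = 5998)
1/F = 1/5998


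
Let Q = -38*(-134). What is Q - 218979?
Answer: -213887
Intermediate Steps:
Q = 5092
Q - 218979 = 5092 - 218979 = -213887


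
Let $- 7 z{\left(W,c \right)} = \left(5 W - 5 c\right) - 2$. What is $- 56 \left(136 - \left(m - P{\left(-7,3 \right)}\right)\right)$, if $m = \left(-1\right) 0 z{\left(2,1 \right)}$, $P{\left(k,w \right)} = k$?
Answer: $-7224$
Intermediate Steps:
$z{\left(W,c \right)} = \frac{2}{7} - \frac{5 W}{7} + \frac{5 c}{7}$ ($z{\left(W,c \right)} = - \frac{\left(5 W - 5 c\right) - 2}{7} = - \frac{\left(- 5 c + 5 W\right) - 2}{7} = - \frac{-2 - 5 c + 5 W}{7} = \frac{2}{7} - \frac{5 W}{7} + \frac{5 c}{7}$)
$m = 0$ ($m = \left(-1\right) 0 \left(\frac{2}{7} - \frac{10}{7} + \frac{5}{7} \cdot 1\right) = 0 \left(\frac{2}{7} - \frac{10}{7} + \frac{5}{7}\right) = 0 \left(- \frac{3}{7}\right) = 0$)
$- 56 \left(136 - \left(m - P{\left(-7,3 \right)}\right)\right) = - 56 \left(136 - 7\right) = \left(-56\right) 129 = -7224$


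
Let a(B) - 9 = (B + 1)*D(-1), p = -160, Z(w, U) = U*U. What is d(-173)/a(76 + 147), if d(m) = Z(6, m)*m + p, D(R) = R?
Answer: 5177877/215 ≈ 24083.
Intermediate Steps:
Z(w, U) = U²
a(B) = 8 - B (a(B) = 9 + (B + 1)*(-1) = 9 + (1 + B)*(-1) = 9 + (-1 - B) = 8 - B)
d(m) = -160 + m³ (d(m) = m²*m - 160 = m³ - 160 = -160 + m³)
d(-173)/a(76 + 147) = (-160 + (-173)³)/(8 - (76 + 147)) = (-160 - 5177717)/(8 - 1*223) = -5177877/(8 - 223) = -5177877/(-215) = -5177877*(-1/215) = 5177877/215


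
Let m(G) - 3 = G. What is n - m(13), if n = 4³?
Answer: 48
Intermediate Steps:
m(G) = 3 + G
n = 64
n - m(13) = 64 - (3 + 13) = 64 - 1*16 = 64 - 16 = 48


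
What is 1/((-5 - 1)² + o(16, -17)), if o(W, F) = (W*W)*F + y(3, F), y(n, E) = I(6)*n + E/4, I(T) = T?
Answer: -4/17209 ≈ -0.00023244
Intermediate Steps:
y(n, E) = 6*n + E/4
o(W, F) = 18 + F/4 + F*W² (o(W, F) = (W*W)*F + (6*3 + F/4) = W²*F + (18 + F/4) = F*W² + (18 + F/4) = 18 + F/4 + F*W²)
1/((-5 - 1)² + o(16, -17)) = 1/((-5 - 1)² + (18 + (¼)*(-17) - 17*16²)) = 1/((-6)² + (18 - 17/4 - 17*256)) = 1/(36 + (18 - 17/4 - 4352)) = 1/(36 - 17353/4) = 1/(-17209/4) = -4/17209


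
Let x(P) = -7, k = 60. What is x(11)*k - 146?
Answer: -566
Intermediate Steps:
x(11)*k - 146 = -7*60 - 146 = -420 - 146 = -566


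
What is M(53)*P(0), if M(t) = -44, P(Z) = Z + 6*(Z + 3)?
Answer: -792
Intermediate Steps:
P(Z) = 18 + 7*Z (P(Z) = Z + 6*(3 + Z) = Z + (18 + 6*Z) = 18 + 7*Z)
M(53)*P(0) = -44*(18 + 7*0) = -44*(18 + 0) = -44*18 = -792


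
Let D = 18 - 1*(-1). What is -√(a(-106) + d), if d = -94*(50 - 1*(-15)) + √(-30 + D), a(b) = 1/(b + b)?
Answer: -√(-68652013 + 11236*I*√11)/106 ≈ -0.021215 - 78.167*I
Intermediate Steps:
D = 19 (D = 18 + 1 = 19)
a(b) = 1/(2*b)
d = -6110 + I*√11 (d = -94*(50 - 1*(-15)) + √(-30 + 19) = -94*(50 + 15) + √(-11) = -94*65 + I*√11 = -6110 + I*√11 ≈ -6110.0 + 3.3166*I)
-√(a(-106) + d) = -√((½)/(-106) + (-6110 + I*√11)) = -√((½)*(-1/106) + (-6110 + I*√11)) = -√(-1/212 + (-6110 + I*√11)) = -√(-1295321/212 + I*√11)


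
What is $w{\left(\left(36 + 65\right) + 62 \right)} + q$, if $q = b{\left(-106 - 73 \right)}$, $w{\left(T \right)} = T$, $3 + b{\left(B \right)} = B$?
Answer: $-19$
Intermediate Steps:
$b{\left(B \right)} = -3 + B$
$q = -182$ ($q = -3 - 179 = -182$)
$w{\left(\left(36 + 65\right) + 62 \right)} + q = \left(\left(36 + 65\right) + 62\right) - 182 = \left(101 + 62\right) - 182 = 163 - 182 = -19$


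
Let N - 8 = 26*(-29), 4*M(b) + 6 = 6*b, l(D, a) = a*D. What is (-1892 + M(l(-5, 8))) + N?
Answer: -5399/2 ≈ -2699.5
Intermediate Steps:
l(D, a) = D*a
M(b) = -3/2 + 3*b/2 (M(b) = -3/2 + (6*b)/4 = -3/2 + 3*b/2)
N = -746 (N = 8 + 26*(-29) = 8 - 754 = -746)
(-1892 + M(l(-5, 8))) + N = (-1892 + (-3/2 + 3*(-5*8)/2)) - 746 = (-1892 + (-3/2 + (3/2)*(-40))) - 746 = (-1892 + (-3/2 - 60)) - 746 = (-1892 - 123/2) - 746 = -3907/2 - 746 = -5399/2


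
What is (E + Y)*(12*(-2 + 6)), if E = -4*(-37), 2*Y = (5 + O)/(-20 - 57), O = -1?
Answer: 546912/77 ≈ 7102.8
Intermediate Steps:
Y = -2/77 (Y = ((5 - 1)/(-20 - 57))/2 = (4/(-77))/2 = (4*(-1/77))/2 = (½)*(-4/77) = -2/77 ≈ -0.025974)
E = 148
(E + Y)*(12*(-2 + 6)) = (148 - 2/77)*(12*(-2 + 6)) = 11394*(12*4)/77 = (11394/77)*48 = 546912/77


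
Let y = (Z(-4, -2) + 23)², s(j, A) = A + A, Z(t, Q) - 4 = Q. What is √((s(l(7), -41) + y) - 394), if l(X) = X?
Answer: √149 ≈ 12.207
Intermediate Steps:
Z(t, Q) = 4 + Q
s(j, A) = 2*A
y = 625 (y = ((4 - 2) + 23)² = (2 + 23)² = 25² = 625)
√((s(l(7), -41) + y) - 394) = √((2*(-41) + 625) - 394) = √((-82 + 625) - 394) = √(543 - 394) = √149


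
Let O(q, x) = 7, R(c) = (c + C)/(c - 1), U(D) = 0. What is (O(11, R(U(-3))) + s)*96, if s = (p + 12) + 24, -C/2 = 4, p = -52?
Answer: -864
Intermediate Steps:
C = -8 (C = -2*4 = -8)
s = -16 (s = (-52 + 12) + 24 = -40 + 24 = -16)
R(c) = (-8 + c)/(-1 + c) (R(c) = (c - 8)/(c - 1) = (-8 + c)/(-1 + c))
(O(11, R(U(-3))) + s)*96 = (7 - 16)*96 = -9*96 = -864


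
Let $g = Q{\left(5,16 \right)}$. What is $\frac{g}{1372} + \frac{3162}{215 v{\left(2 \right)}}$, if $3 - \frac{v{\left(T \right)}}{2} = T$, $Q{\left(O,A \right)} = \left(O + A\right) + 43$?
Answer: $\frac{545723}{73745} \approx 7.4001$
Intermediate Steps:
$Q{\left(O,A \right)} = 43 + A + O$ ($Q{\left(O,A \right)} = \left(A + O\right) + 43 = 43 + A + O$)
$v{\left(T \right)} = 6 - 2 T$
$g = 64$ ($g = 43 + 16 + 5 = 64$)
$\frac{g}{1372} + \frac{3162}{215 v{\left(2 \right)}} = \frac{64}{1372} + \frac{3162}{215 \left(6 - 4\right)} = 64 \cdot \frac{1}{1372} + \frac{3162}{215 \left(6 - 4\right)} = \frac{16}{343} + \frac{3162}{215 \cdot 2} = \frac{16}{343} + \frac{3162}{430} = \frac{16}{343} + 3162 \cdot \frac{1}{430} = \frac{16}{343} + \frac{1581}{215} = \frac{545723}{73745}$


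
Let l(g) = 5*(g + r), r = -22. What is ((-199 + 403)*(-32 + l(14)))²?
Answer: 215737344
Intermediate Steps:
l(g) = -110 + 5*g (l(g) = 5*(g - 22) = 5*(-22 + g) = -110 + 5*g)
((-199 + 403)*(-32 + l(14)))² = ((-199 + 403)*(-32 + (-110 + 5*14)))² = (204*(-32 + (-110 + 70)))² = (204*(-32 - 40))² = (204*(-72))² = (-14688)² = 215737344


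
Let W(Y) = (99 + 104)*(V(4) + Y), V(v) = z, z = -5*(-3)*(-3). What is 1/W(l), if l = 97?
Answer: 1/10556 ≈ 9.4733e-5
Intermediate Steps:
z = -45 (z = 15*(-3) = -45)
V(v) = -45
W(Y) = -9135 + 203*Y (W(Y) = (99 + 104)*(-45 + Y) = 203*(-45 + Y) = -9135 + 203*Y)
1/W(l) = 1/(-9135 + 203*97) = 1/(-9135 + 19691) = 1/10556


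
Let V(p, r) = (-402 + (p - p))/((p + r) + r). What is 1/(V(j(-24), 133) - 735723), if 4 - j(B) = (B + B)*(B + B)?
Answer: -339/249410030 ≈ -1.3592e-6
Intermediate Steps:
j(B) = 4 - 4*B² (j(B) = 4 - (B + B)*(B + B) = 4 - 2*B*2*B = 4 - 4*B²)
V(p, r) = -402/(p + 2*r) (V(p, r) = (-402 + 0)/(p + 2*r) = -402/(p + 2*r))
1/(V(j(-24), 133) - 735723) = 1/(-402/((4 - 4*(-24)²) + 2*133) - 735723) = 1/(-402/((4 - 4*576) + 266) - 735723) = 1/(-402/((4 - 2304) + 266) - 735723) = 1/(-402/(-2300 + 266) - 735723) = 1/(-402/(-2034) - 735723) = 1/(-402*(-1/2034) - 735723) = 1/(67/339 - 735723) = 1/(-249410030/339) = -339/249410030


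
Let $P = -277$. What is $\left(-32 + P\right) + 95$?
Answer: $-214$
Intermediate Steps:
$\left(-32 + P\right) + 95 = \left(-32 - 277\right) + 95 = -309 + 95 = -214$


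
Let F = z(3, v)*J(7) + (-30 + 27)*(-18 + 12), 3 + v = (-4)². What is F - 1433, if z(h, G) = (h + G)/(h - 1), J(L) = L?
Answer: -1359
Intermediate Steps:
v = 13 (v = -3 + (-4)² = -3 + 16 = 13)
z(h, G) = (G + h)/(-1 + h)
F = 74 (F = ((13 + 3)/(-1 + 3))*7 + (-30 + 27)*(-18 + 12) = (16/2)*7 - 3*(-6) = ((½)*16)*7 + 18 = 8*7 + 18 = 56 + 18 = 74)
F - 1433 = 74 - 1433 = -1359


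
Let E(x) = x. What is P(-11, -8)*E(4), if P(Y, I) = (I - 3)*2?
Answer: -88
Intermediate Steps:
P(Y, I) = -6 + 2*I (P(Y, I) = (-3 + I)*2 = -6 + 2*I)
P(-11, -8)*E(4) = (-6 + 2*(-8))*4 = (-6 - 16)*4 = -22*4 = -88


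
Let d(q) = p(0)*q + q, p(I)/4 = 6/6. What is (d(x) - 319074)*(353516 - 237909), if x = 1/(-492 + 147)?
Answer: -2545216081949/69 ≈ -3.6887e+10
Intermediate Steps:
p(I) = 4 (p(I) = 4*(6/6) = 4*(6*(⅙)) = 4*1 = 4)
x = -1/345 (x = 1/(-345) = -1/345 ≈ -0.0028986)
d(q) = 5*q (d(q) = 4*q + q = 5*q)
(d(x) - 319074)*(353516 - 237909) = (5*(-1/345) - 319074)*(353516 - 237909) = (-1/69 - 319074)*115607 = -22016107/69*115607 = -2545216081949/69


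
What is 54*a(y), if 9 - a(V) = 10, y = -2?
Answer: -54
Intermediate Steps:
a(V) = -1 (a(V) = 9 - 1*10 = 9 - 10 = -1)
54*a(y) = 54*(-1) = -54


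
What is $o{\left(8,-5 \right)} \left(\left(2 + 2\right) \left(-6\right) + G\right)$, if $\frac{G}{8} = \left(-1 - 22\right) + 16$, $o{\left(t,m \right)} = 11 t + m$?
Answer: $-6640$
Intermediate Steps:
$o{\left(t,m \right)} = m + 11 t$
$G = -56$ ($G = 8 \left(\left(-1 - 22\right) + 16\right) = 8 \left(-23 + 16\right) = 8 \left(-7\right) = -56$)
$o{\left(8,-5 \right)} \left(\left(2 + 2\right) \left(-6\right) + G\right) = \left(-5 + 11 \cdot 8\right) \left(\left(2 + 2\right) \left(-6\right) - 56\right) = \left(-5 + 88\right) \left(4 \left(-6\right) - 56\right) = 83 \left(-24 - 56\right) = 83 \left(-80\right) = -6640$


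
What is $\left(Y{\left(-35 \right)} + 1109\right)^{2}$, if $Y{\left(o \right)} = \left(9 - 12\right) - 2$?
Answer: $1218816$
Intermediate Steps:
$Y{\left(o \right)} = -5$ ($Y{\left(o \right)} = -3 - 2 = -5$)
$\left(Y{\left(-35 \right)} + 1109\right)^{2} = \left(-5 + 1109\right)^{2} = 1104^{2} = 1218816$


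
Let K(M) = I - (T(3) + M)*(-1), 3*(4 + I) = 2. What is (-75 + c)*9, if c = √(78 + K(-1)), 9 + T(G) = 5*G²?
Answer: -675 + 3*√987 ≈ -580.75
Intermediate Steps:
I = -10/3 (I = -4 + (⅓)*2 = -4 + ⅔ = -10/3 ≈ -3.3333)
T(G) = -9 + 5*G²
K(M) = 98/3 + M (K(M) = -10/3 - ((-9 + 5*3²) + M)*(-1) = -10/3 - ((-9 + 5*9) + M)*(-1) = -10/3 - ((-9 + 45) + M)*(-1) = -10/3 - (36 + M)*(-1) = -10/3 - (-36 - M) = -10/3 + (36 + M) = 98/3 + M)
c = √987/3 (c = √(78 + (98/3 - 1)) = √(78 + 95/3) = √(329/3) = √987/3 ≈ 10.472)
(-75 + c)*9 = (-75 + √987/3)*9 = -675 + 3*√987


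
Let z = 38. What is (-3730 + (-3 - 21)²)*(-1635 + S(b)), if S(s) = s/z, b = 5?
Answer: 5156375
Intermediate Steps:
S(s) = s/38
(-3730 + (-3 - 21)²)*(-1635 + S(b)) = (-3730 + (-3 - 21)²)*(-1635 + (1/38)*5) = (-3730 + (-24)²)*(-1635 + 5/38) = (-3730 + 576)*(-62125/38) = -3154*(-62125/38) = 5156375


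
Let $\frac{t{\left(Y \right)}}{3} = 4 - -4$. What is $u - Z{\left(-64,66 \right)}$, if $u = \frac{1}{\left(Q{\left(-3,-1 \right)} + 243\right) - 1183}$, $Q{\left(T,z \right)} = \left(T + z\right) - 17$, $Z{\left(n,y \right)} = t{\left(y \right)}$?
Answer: $- \frac{23065}{961} \approx -24.001$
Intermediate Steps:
$t{\left(Y \right)} = 24$ ($t{\left(Y \right)} = 3 \left(4 - -4\right) = 3 \left(4 + 4\right) = 3 \cdot 8 = 24$)
$Z{\left(n,y \right)} = 24$
$Q{\left(T,z \right)} = -17 + T + z$
$u = - \frac{1}{961}$ ($u = \frac{1}{\left(\left(-17 - 3 - 1\right) + 243\right) - 1183} = \frac{1}{\left(-21 + 243\right) - 1183} = \frac{1}{222 - 1183} = \frac{1}{-961} = - \frac{1}{961} \approx -0.0010406$)
$u - Z{\left(-64,66 \right)} = - \frac{1}{961} - 24 = - \frac{23065}{961}$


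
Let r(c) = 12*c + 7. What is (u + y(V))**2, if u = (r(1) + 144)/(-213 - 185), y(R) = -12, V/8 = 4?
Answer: 24393721/158404 ≈ 154.00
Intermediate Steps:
V = 32 (V = 8*4 = 32)
r(c) = 7 + 12*c
u = -163/398 (u = ((7 + 12*1) + 144)/(-213 - 185) = ((7 + 12) + 144)/(-398) = (19 + 144)*(-1/398) = 163*(-1/398) = -163/398 ≈ -0.40955)
(u + y(V))**2 = (-163/398 - 12)**2 = (-4939/398)**2 = 24393721/158404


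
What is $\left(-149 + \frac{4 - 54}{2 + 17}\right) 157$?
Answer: $- \frac{452317}{19} \approx -23806.0$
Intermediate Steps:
$\left(-149 + \frac{4 - 54}{2 + 17}\right) 157 = \left(-149 - \frac{50}{19}\right) 157 = \left(- \frac{2881}{19}\right) 157 = - \frac{452317}{19}$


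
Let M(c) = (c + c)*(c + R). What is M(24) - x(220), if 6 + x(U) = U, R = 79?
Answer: 4730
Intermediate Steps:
M(c) = 2*c*(79 + c) (M(c) = (c + c)*(c + 79) = (2*c)*(79 + c) = 2*c*(79 + c))
x(U) = -6 + U
M(24) - x(220) = 2*24*(79 + 24) - (-6 + 220) = 2*24*103 - 1*214 = 4944 - 214 = 4730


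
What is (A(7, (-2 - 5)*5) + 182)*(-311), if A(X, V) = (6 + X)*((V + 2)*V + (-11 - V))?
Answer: -4823299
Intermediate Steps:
A(X, V) = (6 + X)*(-11 - V + V*(2 + V)) (A(X, V) = (6 + X)*((2 + V)*V + (-11 - V)) = (6 + X)*(V*(2 + V) + (-11 - V)) = (6 + X)*(-11 - V + V*(2 + V)))
(A(7, (-2 - 5)*5) + 182)*(-311) = ((-66 - 11*7 + 6*((-2 - 5)*5) + 6*((-2 - 5)*5)² + ((-2 - 5)*5)*7 + 7*((-2 - 5)*5)²) + 182)*(-311) = ((-66 - 77 + 6*(-7*5) + 6*(-7*5)² - 7*5*7 + 7*(-7*5)²) + 182)*(-311) = ((-66 - 77 + 6*(-35) + 6*(-35)² - 35*7 + 7*(-35)²) + 182)*(-311) = ((-66 - 77 - 210 + 6*1225 - 245 + 7*1225) + 182)*(-311) = ((-66 - 77 - 210 + 7350 - 245 + 8575) + 182)*(-311) = (15327 + 182)*(-311) = 15509*(-311) = -4823299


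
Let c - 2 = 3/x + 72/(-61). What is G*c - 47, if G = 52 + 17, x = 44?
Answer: 38279/2684 ≈ 14.262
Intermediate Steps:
c = 2383/2684 (c = 2 + (3/44 + 72/(-61)) = 2 + (3*(1/44) + 72*(-1/61)) = 2 + (3/44 - 72/61) = 2 - 2985/2684 = 2383/2684 ≈ 0.88785)
G = 69
G*c - 47 = 69*(2383/2684) - 47 = 164427/2684 - 47 = 38279/2684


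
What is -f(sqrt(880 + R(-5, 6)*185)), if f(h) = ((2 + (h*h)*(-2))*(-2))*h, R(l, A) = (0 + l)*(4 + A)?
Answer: 100452*I*sqrt(930) ≈ 3.0634e+6*I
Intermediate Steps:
R(l, A) = l*(4 + A)
f(h) = h*(-4 + 4*h**2) (f(h) = ((2 + h**2*(-2))*(-2))*h = ((2 - 2*h**2)*(-2))*h = (-4 + 4*h**2)*h = h*(-4 + 4*h**2))
-f(sqrt(880 + R(-5, 6)*185)) = -4*sqrt(880 - 5*(4 + 6)*185)*(-1 + (sqrt(880 - 5*(4 + 6)*185))**2) = -4*sqrt(880 - 5*10*185)*(-1 + (sqrt(880 - 5*10*185))**2) = -4*sqrt(880 - 50*185)*(-1 + (sqrt(880 - 50*185))**2) = -4*sqrt(880 - 9250)*(-1 + (sqrt(880 - 9250))**2) = -4*sqrt(-8370)*(-1 + (sqrt(-8370))**2) = -4*3*I*sqrt(930)*(-1 + (3*I*sqrt(930))**2) = -4*3*I*sqrt(930)*(-1 - 8370) = -4*3*I*sqrt(930)*(-8371) = -(-100452)*I*sqrt(930) = 100452*I*sqrt(930)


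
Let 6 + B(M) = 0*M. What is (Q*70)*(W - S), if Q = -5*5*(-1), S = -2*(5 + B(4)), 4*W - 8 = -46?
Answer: -20125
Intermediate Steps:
B(M) = -6 (B(M) = -6 + 0*M = -6 + 0 = -6)
W = -19/2 (W = 2 + (¼)*(-46) = 2 - 23/2 = -19/2 ≈ -9.5000)
S = 2 (S = -2*(5 - 6) = -2*(-1) = 2)
Q = 25 (Q = -25*(-1) = 25)
(Q*70)*(W - S) = (25*70)*(-19/2 - 1*2) = 1750*(-19/2 - 2) = 1750*(-23/2) = -20125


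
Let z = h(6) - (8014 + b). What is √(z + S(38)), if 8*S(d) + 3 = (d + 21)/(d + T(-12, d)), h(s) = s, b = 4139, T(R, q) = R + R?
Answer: I*√9523129/28 ≈ 110.21*I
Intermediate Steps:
T(R, q) = 2*R
S(d) = -3/8 + (21 + d)/(8*(-24 + d)) (S(d) = -3/8 + ((d + 21)/(d + 2*(-12)))/8 = -3/8 + ((21 + d)/(d - 24))/8 = -3/8 + ((21 + d)/(-24 + d))/8 = -3/8 + (21 + d)/(8*(-24 + d)))
z = -12147 (z = 6 - (8014 + 4139) = 6 - 1*12153 = 6 - 12153 = -12147)
√(z + S(38)) = √(-12147 + (93 - 2*38)/(8*(-24 + 38))) = √(-12147 + (⅛)*(93 - 76)/14) = √(-12147 + (⅛)*(1/14)*17) = √(-12147 + 17/112) = √(-1360447/112) = I*√9523129/28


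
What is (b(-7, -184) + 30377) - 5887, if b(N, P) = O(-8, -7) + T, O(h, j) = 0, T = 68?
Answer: 24558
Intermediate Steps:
b(N, P) = 68 (b(N, P) = 0 + 68 = 68)
(b(-7, -184) + 30377) - 5887 = (68 + 30377) - 5887 = 30445 - 5887 = 24558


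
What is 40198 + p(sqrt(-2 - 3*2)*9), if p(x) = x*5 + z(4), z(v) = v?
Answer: 40202 + 90*I*sqrt(2) ≈ 40202.0 + 127.28*I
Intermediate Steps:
p(x) = 4 + 5*x (p(x) = x*5 + 4 = 5*x + 4 = 4 + 5*x)
40198 + p(sqrt(-2 - 3*2)*9) = 40198 + (4 + 5*(sqrt(-2 - 3*2)*9)) = 40198 + (4 + 5*(sqrt(-2 - 6)*9)) = 40198 + (4 + 5*(sqrt(-8)*9)) = 40198 + (4 + 5*((2*I*sqrt(2))*9)) = 40198 + (4 + 5*(18*I*sqrt(2))) = 40198 + (4 + 90*I*sqrt(2)) = 40202 + 90*I*sqrt(2)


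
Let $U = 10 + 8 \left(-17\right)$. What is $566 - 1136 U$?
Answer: $143702$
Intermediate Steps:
$U = -126$ ($U = 10 - 136 = -126$)
$566 - 1136 U = 566 - -143136 = 566 + 143136 = 143702$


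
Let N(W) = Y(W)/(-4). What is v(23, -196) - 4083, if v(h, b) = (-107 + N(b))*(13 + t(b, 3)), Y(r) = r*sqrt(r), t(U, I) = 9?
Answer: -6437 + 15092*I ≈ -6437.0 + 15092.0*I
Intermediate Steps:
Y(r) = r**(3/2)
N(W) = -W**(3/2)/4 (N(W) = W**(3/2)/(-4) = W**(3/2)*(-1/4) = -W**(3/2)/4)
v(h, b) = -2354 - 11*b**(3/2)/2 (v(h, b) = (-107 - b**(3/2)/4)*(13 + 9) = (-107 - b**(3/2)/4)*22 = -2354 - 11*b**(3/2)/2)
v(23, -196) - 4083 = (-2354 - (-15092)*I) - 4083 = (-2354 + 15092*I) - 4083 = -6437 + 15092*I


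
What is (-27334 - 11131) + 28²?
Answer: -37681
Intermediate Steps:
(-27334 - 11131) + 28² = -38465 + 784 = -37681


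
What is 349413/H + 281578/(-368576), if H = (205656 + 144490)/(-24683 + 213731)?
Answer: 6086623642806059/32263853024 ≈ 1.8865e+5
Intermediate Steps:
H = 175073/94524 (H = 350146/189048 = 350146*(1/189048) = 175073/94524 ≈ 1.8522)
349413/H + 281578/(-368576) = 349413/(175073/94524) + 281578/(-368576) = 349413*(94524/175073) + 281578*(-1/368576) = 33027914412/175073 - 140789/184288 = 6086623642806059/32263853024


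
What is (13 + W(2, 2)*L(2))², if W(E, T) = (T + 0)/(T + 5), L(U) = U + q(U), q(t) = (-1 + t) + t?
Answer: 10201/49 ≈ 208.18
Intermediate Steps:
q(t) = -1 + 2*t
L(U) = -1 + 3*U (L(U) = U + (-1 + 2*U) = -1 + 3*U)
W(E, T) = T/(5 + T)
(13 + W(2, 2)*L(2))² = (13 + (2/(5 + 2))*(-1 + 3*2))² = (13 + (2/7)*(-1 + 6))² = (13 + (2*(⅐))*5)² = (13 + (2/7)*5)² = (13 + 10/7)² = (101/7)² = 10201/49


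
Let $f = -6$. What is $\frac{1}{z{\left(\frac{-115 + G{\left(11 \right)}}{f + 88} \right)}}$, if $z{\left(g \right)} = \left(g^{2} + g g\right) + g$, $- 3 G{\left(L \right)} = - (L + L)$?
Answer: $\frac{15129}{32300} \approx 0.46839$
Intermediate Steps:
$G{\left(L \right)} = \frac{2 L}{3}$ ($G{\left(L \right)} = - \frac{\left(-1\right) \left(L + L\right)}{3} = - \frac{\left(-1\right) 2 L}{3} = - \frac{\left(-2\right) L}{3} = \frac{2 L}{3}$)
$z{\left(g \right)} = g + 2 g^{2}$ ($z{\left(g \right)} = \left(g^{2} + g^{2}\right) + g = 2 g^{2} + g = g + 2 g^{2}$)
$\frac{1}{z{\left(\frac{-115 + G{\left(11 \right)}}{f + 88} \right)}} = \frac{1}{\frac{-115 + \frac{2}{3} \cdot 11}{-6 + 88} \left(1 + 2 \frac{-115 + \frac{2}{3} \cdot 11}{-6 + 88}\right)} = \frac{1}{\frac{-115 + \frac{22}{3}}{82} \left(1 + 2 \frac{-115 + \frac{22}{3}}{82}\right)} = \frac{1}{\left(- \frac{323}{3}\right) \frac{1}{82} \left(1 + 2 \left(\left(- \frac{323}{3}\right) \frac{1}{82}\right)\right)} = \frac{1}{\left(- \frac{323}{246}\right) \left(1 + 2 \left(- \frac{323}{246}\right)\right)} = \frac{1}{\left(- \frac{323}{246}\right) \left(1 - \frac{323}{123}\right)} = \frac{1}{\left(- \frac{323}{246}\right) \left(- \frac{200}{123}\right)} = \frac{1}{\frac{32300}{15129}} = \frac{15129}{32300}$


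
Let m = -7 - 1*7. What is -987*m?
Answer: 13818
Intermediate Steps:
m = -14 (m = -7 - 7 = -14)
-987*m = -987*(-14) = 13818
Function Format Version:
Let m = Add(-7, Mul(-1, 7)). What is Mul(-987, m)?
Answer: 13818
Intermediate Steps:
m = -14 (m = Add(-7, -7) = -14)
Mul(-987, m) = Mul(-987, -14) = 13818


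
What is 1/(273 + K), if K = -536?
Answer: -1/263 ≈ -0.0038023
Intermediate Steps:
1/(273 + K) = 1/(273 - 536) = 1/(-263) = -1/263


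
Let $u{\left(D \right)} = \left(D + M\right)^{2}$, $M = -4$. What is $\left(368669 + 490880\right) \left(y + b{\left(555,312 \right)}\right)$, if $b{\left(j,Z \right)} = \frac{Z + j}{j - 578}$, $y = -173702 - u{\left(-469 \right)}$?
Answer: $- \frac{7857807857220}{23} \approx -3.4164 \cdot 10^{11}$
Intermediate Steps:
$u{\left(D \right)} = \left(-4 + D\right)^{2}$ ($u{\left(D \right)} = \left(D - 4\right)^{2} = \left(-4 + D\right)^{2}$)
$y = -397431$ ($y = -173702 - \left(-4 - 469\right)^{2} = -173702 - \left(-473\right)^{2} = -173702 - 223729 = -397431$)
$b{\left(j,Z \right)} = \frac{Z + j}{-578 + j}$
$\left(368669 + 490880\right) \left(y + b{\left(555,312 \right)}\right) = \left(368669 + 490880\right) \left(-397431 + \frac{312 + 555}{-578 + 555}\right) = 859549 \left(-397431 + \frac{1}{-23} \cdot 867\right) = 859549 \left(-397431 - \frac{867}{23}\right) = 859549 \left(- \frac{9141780}{23}\right) = - \frac{7857807857220}{23}$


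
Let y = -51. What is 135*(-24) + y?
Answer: -3291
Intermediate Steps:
135*(-24) + y = 135*(-24) - 51 = -3240 - 51 = -3291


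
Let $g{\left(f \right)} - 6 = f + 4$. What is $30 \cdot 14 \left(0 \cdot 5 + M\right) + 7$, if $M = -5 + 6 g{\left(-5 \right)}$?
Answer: $10507$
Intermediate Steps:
$g{\left(f \right)} = 10 + f$ ($g{\left(f \right)} = 6 + \left(f + 4\right) = 6 + \left(4 + f\right) = 10 + f$)
$M = 25$ ($M = -5 + 6 \left(10 - 5\right) = -5 + 6 \cdot 5 = -5 + 30 = 25$)
$30 \cdot 14 \left(0 \cdot 5 + M\right) + 7 = 30 \cdot 14 \left(0 \cdot 5 + 25\right) + 7 = 30 \cdot 14 \left(0 + 25\right) + 7 = 30 \cdot 14 \cdot 25 + 7 = 30 \cdot 350 + 7 = 10500 + 7 = 10507$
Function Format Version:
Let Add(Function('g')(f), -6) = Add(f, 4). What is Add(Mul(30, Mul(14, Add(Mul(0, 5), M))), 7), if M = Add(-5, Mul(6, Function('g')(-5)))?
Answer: 10507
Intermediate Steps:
Function('g')(f) = Add(10, f) (Function('g')(f) = Add(6, Add(f, 4)) = Add(6, Add(4, f)) = Add(10, f))
M = 25 (M = Add(-5, Mul(6, Add(10, -5))) = Add(-5, Mul(6, 5)) = Add(-5, 30) = 25)
Add(Mul(30, Mul(14, Add(Mul(0, 5), M))), 7) = Add(Mul(30, Mul(14, Add(Mul(0, 5), 25))), 7) = Add(Mul(30, Mul(14, Add(0, 25))), 7) = Add(Mul(30, Mul(14, 25)), 7) = Add(Mul(30, 350), 7) = Add(10500, 7) = 10507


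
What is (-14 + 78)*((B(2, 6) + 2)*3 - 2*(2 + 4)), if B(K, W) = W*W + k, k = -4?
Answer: 5760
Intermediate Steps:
B(K, W) = -4 + W**2 (B(K, W) = W*W - 4 = W**2 - 4 = -4 + W**2)
(-14 + 78)*((B(2, 6) + 2)*3 - 2*(2 + 4)) = (-14 + 78)*(((-4 + 6**2) + 2)*3 - 2*(2 + 4)) = 64*(((-4 + 36) + 2)*3 - 2*6) = 64*((32 + 2)*3 - 1*12) = 64*(34*3 - 12) = 64*(102 - 12) = 64*90 = 5760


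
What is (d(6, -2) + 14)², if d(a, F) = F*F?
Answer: 324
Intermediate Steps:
d(a, F) = F²
(d(6, -2) + 14)² = ((-2)² + 14)² = (4 + 14)² = 18² = 324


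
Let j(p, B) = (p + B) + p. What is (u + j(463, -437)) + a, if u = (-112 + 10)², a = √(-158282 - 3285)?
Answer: 10893 + I*√161567 ≈ 10893.0 + 401.95*I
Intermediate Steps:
j(p, B) = B + 2*p (j(p, B) = (B + p) + p = B + 2*p)
a = I*√161567 (a = √(-161567) = I*√161567 ≈ 401.95*I)
u = 10404 (u = (-102)² = 10404)
(u + j(463, -437)) + a = (10404 + (-437 + 2*463)) + I*√161567 = (10404 + (-437 + 926)) + I*√161567 = (10404 + 489) + I*√161567 = 10893 + I*√161567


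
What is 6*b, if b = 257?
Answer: 1542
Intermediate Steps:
6*b = 6*257 = 1542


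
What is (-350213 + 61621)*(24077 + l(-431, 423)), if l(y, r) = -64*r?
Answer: 864333040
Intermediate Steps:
(-350213 + 61621)*(24077 + l(-431, 423)) = (-350213 + 61621)*(24077 - 64*423) = -288592*(24077 - 27072) = -288592*(-2995) = 864333040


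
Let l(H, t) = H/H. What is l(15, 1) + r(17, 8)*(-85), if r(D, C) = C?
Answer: -679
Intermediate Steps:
l(H, t) = 1
l(15, 1) + r(17, 8)*(-85) = 1 + 8*(-85) = 1 - 680 = -679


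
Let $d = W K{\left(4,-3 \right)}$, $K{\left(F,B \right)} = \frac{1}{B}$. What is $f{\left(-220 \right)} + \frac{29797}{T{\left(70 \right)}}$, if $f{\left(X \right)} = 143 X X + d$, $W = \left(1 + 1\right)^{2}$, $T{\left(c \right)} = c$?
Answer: $\frac{1453541111}{210} \approx 6.9216 \cdot 10^{6}$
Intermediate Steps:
$W = 4$ ($W = 2^{2} = 4$)
$d = - \frac{4}{3}$ ($d = \frac{4}{-3} = 4 \left(- \frac{1}{3}\right) = - \frac{4}{3} \approx -1.3333$)
$f{\left(X \right)} = - \frac{4}{3} + 143 X^{2}$ ($f{\left(X \right)} = 143 X X - \frac{4}{3} = 143 X^{2} - \frac{4}{3} = - \frac{4}{3} + 143 X^{2}$)
$f{\left(-220 \right)} + \frac{29797}{T{\left(70 \right)}} = \left(- \frac{4}{3} + 143 \left(-220\right)^{2}\right) + \frac{29797}{70} = \left(- \frac{4}{3} + 143 \cdot 48400\right) + 29797 \cdot \frac{1}{70} = \left(- \frac{4}{3} + 6921200\right) + \frac{29797}{70} = \frac{20763596}{3} + \frac{29797}{70} = \frac{1453541111}{210}$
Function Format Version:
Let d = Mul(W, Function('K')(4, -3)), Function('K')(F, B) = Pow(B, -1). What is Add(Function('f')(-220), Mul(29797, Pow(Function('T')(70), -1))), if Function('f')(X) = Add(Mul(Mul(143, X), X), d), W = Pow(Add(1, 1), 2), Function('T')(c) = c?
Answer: Rational(1453541111, 210) ≈ 6.9216e+6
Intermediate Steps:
W = 4 (W = Pow(2, 2) = 4)
d = Rational(-4, 3) (d = Mul(4, Pow(-3, -1)) = Mul(4, Rational(-1, 3)) = Rational(-4, 3) ≈ -1.3333)
Function('f')(X) = Add(Rational(-4, 3), Mul(143, Pow(X, 2))) (Function('f')(X) = Add(Mul(Mul(143, X), X), Rational(-4, 3)) = Add(Mul(143, Pow(X, 2)), Rational(-4, 3)) = Add(Rational(-4, 3), Mul(143, Pow(X, 2))))
Add(Function('f')(-220), Mul(29797, Pow(Function('T')(70), -1))) = Add(Add(Rational(-4, 3), Mul(143, Pow(-220, 2))), Mul(29797, Pow(70, -1))) = Add(Add(Rational(-4, 3), Mul(143, 48400)), Mul(29797, Rational(1, 70))) = Add(Add(Rational(-4, 3), 6921200), Rational(29797, 70)) = Add(Rational(20763596, 3), Rational(29797, 70)) = Rational(1453541111, 210)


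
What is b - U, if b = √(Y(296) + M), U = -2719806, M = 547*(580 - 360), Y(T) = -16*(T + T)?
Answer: 2719806 + 2*√27717 ≈ 2.7201e+6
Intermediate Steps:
Y(T) = -32*T
M = 120340 (M = 547*220 = 120340)
b = 2*√27717 (b = √(-32*296 + 120340) = √(-9472 + 120340) = √110868 = 2*√27717 ≈ 332.97)
b - U = 2*√27717 - 1*(-2719806) = 2*√27717 + 2719806 = 2719806 + 2*√27717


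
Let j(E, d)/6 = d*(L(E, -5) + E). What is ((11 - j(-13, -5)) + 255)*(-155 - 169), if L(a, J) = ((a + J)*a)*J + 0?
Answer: 11412576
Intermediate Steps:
L(a, J) = J*a*(J + a) (L(a, J) = ((J + a)*a)*J + 0 = (a*(J + a))*J + 0 = J*a*(J + a) + 0 = J*a*(J + a))
j(E, d) = 6*d*(E - 5*E*(-5 + E)) (j(E, d) = 6*(d*(-5*E*(-5 + E) + E)) = 6*(d*(E - 5*E*(-5 + E))) = 6*d*(E - 5*E*(-5 + E)))
((11 - j(-13, -5)) + 255)*(-155 - 169) = ((11 - 6*(-13)*(-5)*(26 - 5*(-13))) + 255)*(-155 - 169) = ((11 - 6*(-13)*(-5)*(26 + 65)) + 255)*(-324) = ((11 - 6*(-13)*(-5)*91) + 255)*(-324) = ((11 - 1*35490) + 255)*(-324) = ((11 - 35490) + 255)*(-324) = (-35479 + 255)*(-324) = -35224*(-324) = 11412576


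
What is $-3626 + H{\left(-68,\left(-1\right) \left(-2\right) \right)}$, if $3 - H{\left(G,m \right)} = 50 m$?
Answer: $-3723$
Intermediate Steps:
$H{\left(G,m \right)} = 3 - 50 m$
$-3626 + H{\left(-68,\left(-1\right) \left(-2\right) \right)} = -3626 + \left(3 - 50 \left(\left(-1\right) \left(-2\right)\right)\right) = -3626 + \left(3 - 100\right) = -3626 - 97 = -3723$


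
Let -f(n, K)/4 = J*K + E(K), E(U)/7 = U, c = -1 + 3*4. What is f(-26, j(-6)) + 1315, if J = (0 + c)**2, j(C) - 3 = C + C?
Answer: 5923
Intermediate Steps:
j(C) = 3 + 2*C (j(C) = 3 + (C + C) = 3 + 2*C)
c = 11 (c = -1 + 12 = 11)
E(U) = 7*U
J = 121 (J = (0 + 11)**2 = 11**2 = 121)
f(n, K) = -512*K (f(n, K) = -4*(121*K + 7*K) = -512*K)
f(-26, j(-6)) + 1315 = -512*(3 + 2*(-6)) + 1315 = -512*(3 - 12) + 1315 = -512*(-9) + 1315 = 4608 + 1315 = 5923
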